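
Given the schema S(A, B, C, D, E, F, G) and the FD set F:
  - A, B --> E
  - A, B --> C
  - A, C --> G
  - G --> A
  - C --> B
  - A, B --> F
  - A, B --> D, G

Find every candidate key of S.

{A, B}⁺ = {A, B, C, D, E, F, G}, which is every attribute, so {A, B} is a candidate key.
{A, C}⁺ = {A, B, C, D, E, F, G}, which is every attribute, so {A, C} is a candidate key.
{B, G}⁺ = {A, B, C, D, E, F, G}, which is every attribute, so {B, G} is a candidate key.
{C, G}⁺ = {A, B, C, D, E, F, G}, which is every attribute, so {C, G} is a candidate key.
No proper subset of any of these is a key, and no other minimal superkey exists.

{A, B}, {A, C}, {B, G}, {C, G}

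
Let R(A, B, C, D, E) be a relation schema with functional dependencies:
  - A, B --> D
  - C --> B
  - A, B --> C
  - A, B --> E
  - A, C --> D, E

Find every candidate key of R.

No FD produces {A}, so it must be in every candidate key.
{A, B}⁺ = {A, B, C, D, E} — all of the relation — so {A, B} is a candidate key.
{A, C}⁺ = {A, B, C, D, E} — all of the relation — so {A, C} is a candidate key.
No proper subset of any of these is a key, and no other minimal superkey exists.

{A, B}, {A, C}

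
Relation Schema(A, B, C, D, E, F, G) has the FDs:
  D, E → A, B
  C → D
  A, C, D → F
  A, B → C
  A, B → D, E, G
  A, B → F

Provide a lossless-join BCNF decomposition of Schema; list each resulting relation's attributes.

Candidate keys of the original relation: {A, B}, {C, E}, {D, E}.
Within {A, B, C, D, E, F, G}: {C}⁺ ∩ {A, B, C, D, E, F, G} = {C, D}, not the whole set, so C → D violates BCNF; decompose into {C, D} and {A, B, C, E, F, G}.
{C, D}: every determinant is a superkey — BCNF.
Within {A, B, C, E, F, G}: {A, C}⁺ ∩ {A, B, C, E, F, G} = {A, C, F}, not the whole set, so A, C → F violates BCNF; decompose into {A, C, F} and {A, B, C, E, G}.
{A, C, F}: every determinant is a superkey — BCNF.
{A, B, C, E, G}: every determinant is a superkey — BCNF.

{A, B, C, E, G}; {A, C, F}; {C, D}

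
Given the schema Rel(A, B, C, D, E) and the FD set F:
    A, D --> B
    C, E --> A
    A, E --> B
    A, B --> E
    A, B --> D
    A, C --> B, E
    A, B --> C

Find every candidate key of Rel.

{A, B}, {A, C}, {A, D}, {A, E}, {C, E}

{A, B} is a candidate key since {A, B}⁺ = {A, B, C, D, E} covers every attribute.
{A, C} is a candidate key since {A, C}⁺ = {A, B, C, D, E} covers every attribute.
{A, D} is a candidate key since {A, D}⁺ = {A, B, C, D, E} covers every attribute.
{A, E} is a candidate key since {A, E}⁺ = {A, B, C, D, E} covers every attribute.
{C, E} is a candidate key since {C, E}⁺ = {A, B, C, D, E} covers every attribute.
Any other superkey properly contains one of these, so there are no further candidate keys.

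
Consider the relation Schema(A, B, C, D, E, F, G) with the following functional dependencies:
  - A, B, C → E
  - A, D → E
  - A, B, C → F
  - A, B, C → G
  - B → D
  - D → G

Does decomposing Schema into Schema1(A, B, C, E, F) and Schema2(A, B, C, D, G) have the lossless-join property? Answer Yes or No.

Yes

Common attributes: {A, B, C}; their closure is {A, B, C, D, E, F, G}.
Schema1 is contained in that closure, so Schema1 ∩ Schema2 → Schema1 holds and the join is lossless.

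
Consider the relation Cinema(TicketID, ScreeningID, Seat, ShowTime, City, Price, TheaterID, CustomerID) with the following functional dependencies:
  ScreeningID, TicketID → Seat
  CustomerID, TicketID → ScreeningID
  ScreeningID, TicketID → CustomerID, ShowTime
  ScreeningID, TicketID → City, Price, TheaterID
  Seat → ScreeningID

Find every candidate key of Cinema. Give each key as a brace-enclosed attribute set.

{CustomerID, TicketID}, {ScreeningID, TicketID}, {Seat, TicketID}

Attributes never on any right-hand side: {TicketID} — every candidate key must contain it.
{CustomerID, TicketID} is a candidate key since {CustomerID, TicketID}⁺ = {City, CustomerID, Price, ScreeningID, Seat, ShowTime, TheaterID, TicketID} covers every attribute.
{ScreeningID, TicketID} is a candidate key since {ScreeningID, TicketID}⁺ = {City, CustomerID, Price, ScreeningID, Seat, ShowTime, TheaterID, TicketID} covers every attribute.
{Seat, TicketID} is a candidate key since {Seat, TicketID}⁺ = {City, CustomerID, Price, ScreeningID, Seat, ShowTime, TheaterID, TicketID} covers every attribute.
No proper subset of any of these is a key, and no other minimal superkey exists.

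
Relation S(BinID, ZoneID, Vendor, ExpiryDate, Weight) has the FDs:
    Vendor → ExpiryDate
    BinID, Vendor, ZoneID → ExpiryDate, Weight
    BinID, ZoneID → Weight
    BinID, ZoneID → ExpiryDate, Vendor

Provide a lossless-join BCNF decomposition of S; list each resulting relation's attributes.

{BinID, Vendor, Weight, ZoneID}; {ExpiryDate, Vendor}

Candidate key of the original relation: {BinID, ZoneID}.
{BinID, ExpiryDate, Vendor, Weight, ZoneID}: {Vendor} determines {ExpiryDate, Vendor} here but is not a superkey — split on Vendor → ExpiryDate, giving {ExpiryDate, Vendor} and {BinID, Vendor, Weight, ZoneID}.
{ExpiryDate, Vendor} has no BCNF violation.
{BinID, Vendor, Weight, ZoneID} has no BCNF violation.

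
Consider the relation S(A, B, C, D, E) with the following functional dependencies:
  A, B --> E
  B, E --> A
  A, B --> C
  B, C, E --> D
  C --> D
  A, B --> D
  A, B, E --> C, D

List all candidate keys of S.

{A, B}, {B, E}

{B} never appears on the right of any FD, so every key must include it.
{A, B}⁺ = {A, B, C, D, E}, which is every attribute, so {A, B} is a candidate key.
{B, E}⁺ = {A, B, C, D, E}, which is every attribute, so {B, E} is a candidate key.
Any other superkey properly contains one of these, so there are no further candidate keys.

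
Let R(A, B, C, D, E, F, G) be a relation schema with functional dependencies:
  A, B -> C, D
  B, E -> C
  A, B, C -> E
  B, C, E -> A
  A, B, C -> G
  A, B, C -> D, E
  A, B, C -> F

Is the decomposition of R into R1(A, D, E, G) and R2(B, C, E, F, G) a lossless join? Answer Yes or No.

No

The shared attributes are {E, G} and {E, G}⁺ = {E, G}.
Neither R1 nor R2 is contained in that closure, so the decomposition is lossy.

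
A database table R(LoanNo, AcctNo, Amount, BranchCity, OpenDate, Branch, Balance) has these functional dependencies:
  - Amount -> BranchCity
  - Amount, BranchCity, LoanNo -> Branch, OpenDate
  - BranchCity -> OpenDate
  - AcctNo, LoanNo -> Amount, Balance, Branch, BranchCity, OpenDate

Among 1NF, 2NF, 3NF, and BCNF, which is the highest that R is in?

Candidate key: {AcctNo, LoanNo}. Prime attributes: {AcctNo, LoanNo}.
Amount -> BranchCity breaks BCNF: {Amount}⁺ = {Amount, BranchCity, OpenDate}, so {Amount} is not a superkey.
Amount -> BranchCity determines the non-prime attribute {BranchCity} from a non-superkey — 3NF is violated.
Checking every proper subset of each key, none determines a non-prime attribute — 2NF is satisfied.

2NF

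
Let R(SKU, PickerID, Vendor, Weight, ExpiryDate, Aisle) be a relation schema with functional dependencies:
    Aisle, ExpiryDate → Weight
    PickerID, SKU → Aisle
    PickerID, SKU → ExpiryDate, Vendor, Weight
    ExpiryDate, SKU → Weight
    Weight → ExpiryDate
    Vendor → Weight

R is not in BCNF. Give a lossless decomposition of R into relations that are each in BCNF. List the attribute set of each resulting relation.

{Aisle, PickerID, SKU, Vendor}; {Aisle, Weight}; {ExpiryDate, Vendor}; {ExpiryDate, Weight}

Candidate key of the original relation: {PickerID, SKU}.
{Aisle, ExpiryDate, PickerID, SKU, Vendor, Weight}: {Aisle, ExpiryDate} determines {Aisle, ExpiryDate, Weight} here but is not a superkey — split on Aisle, ExpiryDate → Weight, giving {Aisle, ExpiryDate, Weight} and {Aisle, ExpiryDate, PickerID, SKU, Vendor}.
{Aisle, ExpiryDate, Weight}: {Weight} determines {ExpiryDate, Weight} here but is not a superkey — split on Weight → ExpiryDate, giving {ExpiryDate, Weight} and {Aisle, Weight}.
{ExpiryDate, Weight}: every determinant is a superkey — BCNF.
{Aisle, Weight}: every determinant is a superkey — BCNF.
{Aisle, ExpiryDate, PickerID, SKU, Vendor}: {Vendor} determines {ExpiryDate, Vendor} here but is not a superkey — split on Vendor → ExpiryDate, giving {ExpiryDate, Vendor} and {Aisle, PickerID, SKU, Vendor}.
{ExpiryDate, Vendor}: every determinant is a superkey — BCNF.
{Aisle, PickerID, SKU, Vendor}: every determinant is a superkey — BCNF.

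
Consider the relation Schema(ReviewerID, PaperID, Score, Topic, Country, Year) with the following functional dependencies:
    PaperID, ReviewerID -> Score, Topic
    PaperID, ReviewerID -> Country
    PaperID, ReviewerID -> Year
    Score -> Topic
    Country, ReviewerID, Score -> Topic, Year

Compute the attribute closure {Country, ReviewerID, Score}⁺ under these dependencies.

{Country, ReviewerID, Score, Topic, Year}

Start with {Country, ReviewerID, Score}.
Score -> Topic applies; add {Topic} → now {Country, ReviewerID, Score, Topic}.
Country, ReviewerID, Score -> Topic, Year applies; add {Year} → now {Country, ReviewerID, Score, Topic, Year}.
No further FD applies.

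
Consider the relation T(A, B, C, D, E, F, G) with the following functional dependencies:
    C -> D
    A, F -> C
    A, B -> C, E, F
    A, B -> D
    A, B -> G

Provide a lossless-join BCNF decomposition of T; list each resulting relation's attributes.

Candidate key of the original relation: {A, B}.
{A, B, C, D, E, F, G}: {C} determines {C, D} here but is not a superkey — split on C -> D, giving {C, D} and {A, B, C, E, F, G}.
{C, D} has no BCNF violation.
{A, B, C, E, F, G}: {A, F} determines {A, C, F} here but is not a superkey — split on A, F -> C, giving {A, C, F} and {A, B, E, F, G}.
{A, C, F} has no BCNF violation.
{A, B, E, F, G} has no BCNF violation.

{A, B, E, F, G}; {A, C, F}; {C, D}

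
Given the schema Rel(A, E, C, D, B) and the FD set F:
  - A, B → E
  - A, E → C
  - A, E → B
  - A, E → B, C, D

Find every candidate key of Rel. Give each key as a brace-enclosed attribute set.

{A} never appears on the right of any FD, so every key must include it.
Closure of {A, B} is {A, B, C, D, E}, the whole schema; {A, B} is a candidate key.
Closure of {A, E} is {A, B, C, D, E}, the whole schema; {A, E} is a candidate key.
Any other superkey properly contains one of these, so there are no further candidate keys.

{A, B}, {A, E}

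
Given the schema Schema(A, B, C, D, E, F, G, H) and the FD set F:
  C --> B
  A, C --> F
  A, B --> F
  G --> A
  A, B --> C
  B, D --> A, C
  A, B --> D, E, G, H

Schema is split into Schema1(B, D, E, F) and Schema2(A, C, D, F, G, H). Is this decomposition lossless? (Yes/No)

Common attributes: {D, F}; their closure is {D, F}.
The closure covers neither Schema1 nor Schema2 entirely; the join is not lossless.

No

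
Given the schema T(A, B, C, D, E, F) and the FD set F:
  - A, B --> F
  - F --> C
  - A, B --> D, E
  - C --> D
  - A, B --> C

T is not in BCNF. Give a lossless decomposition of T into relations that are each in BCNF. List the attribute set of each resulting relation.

{A, B, E, F}; {C, D}; {C, F}

Candidate key of the original relation: {A, B}.
In {A, B, C, D, E, F}, {F} is not a superkey ({F}⁺ restricted to this set is {C, D, F}), so split on F --> C, D into {C, D, F} and {A, B, E, F}.
In {C, D, F}, {C} is not a superkey ({C}⁺ restricted to this set is {C, D}), so split on C --> D into {C, D} and {C, F}.
{C, D} is in BCNF.
{C, F} is in BCNF.
{A, B, E, F} is in BCNF.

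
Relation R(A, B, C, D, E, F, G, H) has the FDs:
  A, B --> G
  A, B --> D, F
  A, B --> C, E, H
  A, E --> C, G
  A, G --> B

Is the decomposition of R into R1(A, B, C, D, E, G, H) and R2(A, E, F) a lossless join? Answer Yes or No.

R1 ∩ R2 = {A, E}; its closure under F is {A, B, C, D, E, F, G, H}.
This includes all of R1, so the common attributes are a superkey of R1 — the join is lossless.

Yes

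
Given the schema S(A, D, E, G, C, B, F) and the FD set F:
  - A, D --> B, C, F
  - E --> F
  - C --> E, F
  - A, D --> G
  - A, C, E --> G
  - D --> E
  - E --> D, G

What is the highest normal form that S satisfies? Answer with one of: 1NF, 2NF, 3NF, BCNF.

Candidate keys: {A, C}, {A, D}, {A, E}. Prime attributes: {A, C, D, E}.
E --> F breaks BCNF: {E}⁺ = {D, E, F, G}, so {E} is not a superkey.
E --> F determines the non-prime attribute {F} from a non-superkey — 3NF is violated.
{C} is a proper subset of the key {A, C}, and {C}⁺ contains the non-prime attributes {F, G} — a partial dependency, so 2NF is violated.

1NF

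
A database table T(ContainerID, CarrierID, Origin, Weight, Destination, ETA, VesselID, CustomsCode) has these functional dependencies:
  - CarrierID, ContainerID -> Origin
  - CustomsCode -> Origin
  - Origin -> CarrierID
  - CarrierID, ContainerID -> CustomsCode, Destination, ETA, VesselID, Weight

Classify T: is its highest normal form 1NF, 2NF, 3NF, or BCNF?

3NF

Candidate keys: {CarrierID, ContainerID}, {ContainerID, CustomsCode}, {ContainerID, Origin}. Prime attributes: {CarrierID, ContainerID, CustomsCode, Origin}.
CustomsCode -> Origin: {CustomsCode}⁺ = {CarrierID, CustomsCode, Origin}, which is not all of the attributes, so the left side is not a superkey — BCNF is violated.
Since {Origin} ⊆ prime attributes and every other non-superkey FD also has a prime right side, the schema is in 3NF.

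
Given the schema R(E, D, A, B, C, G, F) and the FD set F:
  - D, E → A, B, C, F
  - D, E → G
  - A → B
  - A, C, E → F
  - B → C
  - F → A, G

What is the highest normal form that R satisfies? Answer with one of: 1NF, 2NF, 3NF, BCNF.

Candidate key: {D, E}. Prime attributes: {D, E}.
A → B: {A}⁺ = {A, B, C}, which is not all of the attributes, so the left side is not a superkey — BCNF is violated.
A → B determines the non-prime attribute {B} from a non-superkey — 3NF is violated.
No proper subset of a key has a non-prime attribute in its closure, so there is no partial dependency; 2NF holds.

2NF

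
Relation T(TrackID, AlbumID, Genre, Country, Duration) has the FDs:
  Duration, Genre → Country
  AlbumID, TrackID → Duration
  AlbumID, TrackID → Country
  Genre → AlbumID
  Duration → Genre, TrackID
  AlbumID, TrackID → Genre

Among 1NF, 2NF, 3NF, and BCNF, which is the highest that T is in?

Candidate keys: {AlbumID, TrackID}, {Duration}, {Genre, TrackID}. Prime attributes: {AlbumID, Duration, Genre, TrackID}.
For Genre → AlbumID we have {Genre}⁺ = {AlbumID, Genre}; {Genre} is not a superkey, so BCNF fails.
But every attribute on its right side ({AlbumID}) is prime, and the same holds for every other non-superkey FD, so 3NF still holds.

3NF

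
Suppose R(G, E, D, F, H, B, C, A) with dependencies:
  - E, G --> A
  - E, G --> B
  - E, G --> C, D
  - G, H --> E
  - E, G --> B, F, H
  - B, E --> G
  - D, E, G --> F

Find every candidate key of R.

{B, E}, {E, G}, {G, H}

{B, E} is a candidate key since {B, E}⁺ = {A, B, C, D, E, F, G, H} covers every attribute.
{E, G} is a candidate key since {E, G}⁺ = {A, B, C, D, E, F, G, H} covers every attribute.
{G, H} is a candidate key since {G, H}⁺ = {A, B, C, D, E, F, G, H} covers every attribute.
These are minimal and exhaustive — every other superkey contains one of them.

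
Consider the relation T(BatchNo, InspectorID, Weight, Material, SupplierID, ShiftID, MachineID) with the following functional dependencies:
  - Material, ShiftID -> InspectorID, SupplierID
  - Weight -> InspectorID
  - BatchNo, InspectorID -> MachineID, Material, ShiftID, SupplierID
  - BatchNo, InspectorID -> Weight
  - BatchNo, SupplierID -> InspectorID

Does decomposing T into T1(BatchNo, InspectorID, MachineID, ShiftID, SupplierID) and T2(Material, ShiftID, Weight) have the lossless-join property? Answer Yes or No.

No

The shared attributes are {ShiftID} and {ShiftID}⁺ = {ShiftID}.
Neither T1 nor T2 is contained in that closure, so the decomposition is lossy.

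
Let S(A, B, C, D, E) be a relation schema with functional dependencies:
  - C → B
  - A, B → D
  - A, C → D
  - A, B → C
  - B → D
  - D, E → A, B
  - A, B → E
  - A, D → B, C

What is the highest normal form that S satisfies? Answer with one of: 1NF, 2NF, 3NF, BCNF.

Candidate keys: {A, B}, {A, C}, {A, D}, {B, E}, {C, E}, {D, E}. Prime attributes: {A, B, C, D, E}.
C → B breaks BCNF: {C}⁺ = {B, C, D}, so {C} is not a superkey.
Since {B} ⊆ prime attributes and every other non-superkey FD also has a prime right side, the schema is in 3NF.

3NF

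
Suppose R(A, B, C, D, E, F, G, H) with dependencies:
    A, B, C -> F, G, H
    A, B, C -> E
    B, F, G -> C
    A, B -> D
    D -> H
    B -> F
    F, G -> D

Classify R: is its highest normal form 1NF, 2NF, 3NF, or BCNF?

Candidate keys: {A, B, C}, {A, B, G}. Prime attributes: {A, B, C, G}.
For B, F, G -> C we have {B, F, G}⁺ = {B, C, D, F, G, H}; {B, F, G} is not a superkey, so BCNF fails.
A, B -> D determines the non-prime attribute {D} from a non-superkey — 3NF is violated.
{B} is a proper subset of the key {A, B, C}, and {B}⁺ contains the non-prime attribute {F} — a partial dependency, so 2NF is violated.

1NF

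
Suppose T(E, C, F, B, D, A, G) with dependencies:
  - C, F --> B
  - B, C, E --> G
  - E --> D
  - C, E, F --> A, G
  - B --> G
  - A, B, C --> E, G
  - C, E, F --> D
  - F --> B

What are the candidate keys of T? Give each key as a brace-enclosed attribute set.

{A, C, F}, {C, E, F}

No FD produces {C, F}, so they must be in every candidate key.
{A, C, F}⁺ = {A, B, C, D, E, F, G} — all of the relation — so {A, C, F} is a candidate key.
{C, E, F}⁺ = {A, B, C, D, E, F, G} — all of the relation — so {C, E, F} is a candidate key.
No proper subset of any of these is a key, and no other minimal superkey exists.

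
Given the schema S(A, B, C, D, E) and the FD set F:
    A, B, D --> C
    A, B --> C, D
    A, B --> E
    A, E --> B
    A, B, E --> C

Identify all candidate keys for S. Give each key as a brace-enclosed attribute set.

No FD produces {A}, so it must be in every candidate key.
{A, B}⁺ = {A, B, C, D, E}, which is every attribute, so {A, B} is a candidate key.
{A, E}⁺ = {A, B, C, D, E}, which is every attribute, so {A, E} is a candidate key.
These are minimal and exhaustive — every other superkey contains one of them.

{A, B}, {A, E}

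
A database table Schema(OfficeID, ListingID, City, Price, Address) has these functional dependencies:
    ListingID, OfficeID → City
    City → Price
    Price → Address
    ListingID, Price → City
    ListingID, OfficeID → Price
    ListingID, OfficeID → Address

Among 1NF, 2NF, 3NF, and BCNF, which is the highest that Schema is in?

Candidate key: {ListingID, OfficeID}. Prime attributes: {ListingID, OfficeID}.
City → Price: {City}⁺ = {Address, City, Price}, which is not all of the attributes, so the left side is not a superkey — BCNF is violated.
City → Price has non-prime {Price} on the right and a non-superkey on the left, so 3NF fails.
No proper subset of a key has a non-prime attribute in its closure, so there is no partial dependency; 2NF holds.

2NF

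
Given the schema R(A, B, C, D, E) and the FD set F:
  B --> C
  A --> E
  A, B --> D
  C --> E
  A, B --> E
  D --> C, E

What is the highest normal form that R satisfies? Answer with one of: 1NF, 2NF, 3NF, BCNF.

1NF

Candidate key: {A, B}. Prime attributes: {A, B}.
B --> C breaks BCNF: {B}⁺ = {B, C, E}, so {B} is not a superkey.
B --> C has non-prime {C} on the right and a non-superkey on the left, so 3NF fails.
{A} is a proper subset of the key {A, B}, and {A}⁺ contains the non-prime attribute {E} — a partial dependency, so 2NF is violated.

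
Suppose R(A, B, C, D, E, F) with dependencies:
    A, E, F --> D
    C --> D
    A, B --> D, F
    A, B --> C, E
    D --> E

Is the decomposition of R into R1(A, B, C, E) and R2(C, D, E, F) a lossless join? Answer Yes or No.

R1 ∩ R2 = {C, E}; its closure under F is {C, D, E}.
R1 ⊄ {C, D, E} and R2 ⊄ {C, D, E}, so the split is lossy.

No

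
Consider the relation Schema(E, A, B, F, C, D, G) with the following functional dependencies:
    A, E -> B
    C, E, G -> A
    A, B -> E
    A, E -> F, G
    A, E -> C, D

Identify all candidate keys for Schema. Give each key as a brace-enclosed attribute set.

{A, B}, {A, E}, {C, E, G}

{A, B}⁺ = {A, B, C, D, E, F, G}, which is every attribute, so {A, B} is a candidate key.
{A, E}⁺ = {A, B, C, D, E, F, G}, which is every attribute, so {A, E} is a candidate key.
{C, E, G}⁺ = {A, B, C, D, E, F, G}, which is every attribute, so {C, E, G} is a candidate key.
No proper subset of any of these is a key, and no other minimal superkey exists.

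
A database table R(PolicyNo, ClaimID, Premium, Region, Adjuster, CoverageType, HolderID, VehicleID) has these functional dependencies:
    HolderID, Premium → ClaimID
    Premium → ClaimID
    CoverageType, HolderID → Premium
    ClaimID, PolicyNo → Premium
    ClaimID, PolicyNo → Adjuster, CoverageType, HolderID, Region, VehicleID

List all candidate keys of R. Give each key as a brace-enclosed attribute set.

{ClaimID, PolicyNo}, {CoverageType, HolderID, PolicyNo}, {PolicyNo, Premium}

No FD produces {PolicyNo}, so it must be in every candidate key.
{ClaimID, PolicyNo} is a candidate key since {ClaimID, PolicyNo}⁺ = {Adjuster, ClaimID, CoverageType, HolderID, PolicyNo, Premium, Region, VehicleID} covers every attribute.
{PolicyNo, Premium} is a candidate key since {PolicyNo, Premium}⁺ = {Adjuster, ClaimID, CoverageType, HolderID, PolicyNo, Premium, Region, VehicleID} covers every attribute.
{CoverageType, HolderID, PolicyNo} is a candidate key since {CoverageType, HolderID, PolicyNo}⁺ = {Adjuster, ClaimID, CoverageType, HolderID, PolicyNo, Premium, Region, VehicleID} covers every attribute.
No proper subset of any of these is a key, and no other minimal superkey exists.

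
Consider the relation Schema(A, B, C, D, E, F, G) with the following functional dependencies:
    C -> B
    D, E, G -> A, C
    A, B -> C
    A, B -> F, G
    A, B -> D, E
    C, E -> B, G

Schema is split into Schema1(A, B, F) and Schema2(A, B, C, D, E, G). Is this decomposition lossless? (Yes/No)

Yes

Schema1 ∩ Schema2 = {A, B}; its closure under F is {A, B, C, D, E, F, G}.
Schema1 is contained in that closure, so Schema1 ∩ Schema2 -> Schema1 holds and the join is lossless.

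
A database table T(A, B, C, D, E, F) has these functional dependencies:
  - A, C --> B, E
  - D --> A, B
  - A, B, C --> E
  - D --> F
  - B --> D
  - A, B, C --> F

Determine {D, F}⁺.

{A, B, D, F}

Start with {D, F}.
D --> A, B applies; add {A, B} → now {A, B, D, F}.
No further FD applies.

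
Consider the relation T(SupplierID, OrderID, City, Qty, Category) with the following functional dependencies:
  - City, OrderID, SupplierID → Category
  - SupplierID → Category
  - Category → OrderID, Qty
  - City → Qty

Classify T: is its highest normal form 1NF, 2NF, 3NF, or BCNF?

Candidate key: {City, SupplierID}. Prime attributes: {City, SupplierID}.
For SupplierID → Category we have {SupplierID}⁺ = {Category, OrderID, Qty, SupplierID}; {SupplierID} is not a superkey, so BCNF fails.
Because {Category} is non-prime and the left side of SupplierID → Category is not a superkey, the relation is not in 3NF.
The proper key subset {City} of {City, SupplierID} determines non-prime {Qty}, so the relation is not even in 2NF.

1NF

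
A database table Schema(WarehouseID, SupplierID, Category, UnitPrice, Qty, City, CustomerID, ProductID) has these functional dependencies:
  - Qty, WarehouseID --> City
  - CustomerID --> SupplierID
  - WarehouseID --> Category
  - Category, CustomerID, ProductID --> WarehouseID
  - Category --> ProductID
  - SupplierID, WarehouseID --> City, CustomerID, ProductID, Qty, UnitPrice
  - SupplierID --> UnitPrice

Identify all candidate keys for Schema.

{Category, CustomerID}⁺ = {Category, City, CustomerID, ProductID, Qty, SupplierID, UnitPrice, WarehouseID}, which is every attribute, so {Category, CustomerID} is a candidate key.
{CustomerID, WarehouseID}⁺ = {Category, City, CustomerID, ProductID, Qty, SupplierID, UnitPrice, WarehouseID}, which is every attribute, so {CustomerID, WarehouseID} is a candidate key.
{SupplierID, WarehouseID}⁺ = {Category, City, CustomerID, ProductID, Qty, SupplierID, UnitPrice, WarehouseID}, which is every attribute, so {SupplierID, WarehouseID} is a candidate key.
These are minimal and exhaustive — every other superkey contains one of them.

{Category, CustomerID}, {CustomerID, WarehouseID}, {SupplierID, WarehouseID}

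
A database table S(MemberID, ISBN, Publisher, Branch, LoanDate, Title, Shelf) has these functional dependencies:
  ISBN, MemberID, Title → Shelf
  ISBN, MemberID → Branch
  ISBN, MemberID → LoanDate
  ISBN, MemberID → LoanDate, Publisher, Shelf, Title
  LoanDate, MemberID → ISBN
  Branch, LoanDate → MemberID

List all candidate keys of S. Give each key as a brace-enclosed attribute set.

{Branch, LoanDate}⁺ = {Branch, ISBN, LoanDate, MemberID, Publisher, Shelf, Title}, which is every attribute, so {Branch, LoanDate} is a candidate key.
{ISBN, MemberID}⁺ = {Branch, ISBN, LoanDate, MemberID, Publisher, Shelf, Title}, which is every attribute, so {ISBN, MemberID} is a candidate key.
{LoanDate, MemberID}⁺ = {Branch, ISBN, LoanDate, MemberID, Publisher, Shelf, Title}, which is every attribute, so {LoanDate, MemberID} is a candidate key.
These are minimal and exhaustive — every other superkey contains one of them.

{Branch, LoanDate}, {ISBN, MemberID}, {LoanDate, MemberID}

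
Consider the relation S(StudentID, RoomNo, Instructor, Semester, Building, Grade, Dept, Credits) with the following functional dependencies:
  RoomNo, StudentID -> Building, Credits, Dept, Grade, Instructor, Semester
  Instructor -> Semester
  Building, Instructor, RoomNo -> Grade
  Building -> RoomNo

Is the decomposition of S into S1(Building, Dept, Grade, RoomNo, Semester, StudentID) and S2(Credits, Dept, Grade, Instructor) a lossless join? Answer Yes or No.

The shared attributes are {Dept, Grade} and {Dept, Grade}⁺ = {Dept, Grade}.
Neither S1 nor S2 is contained in that closure, so the decomposition is lossy.

No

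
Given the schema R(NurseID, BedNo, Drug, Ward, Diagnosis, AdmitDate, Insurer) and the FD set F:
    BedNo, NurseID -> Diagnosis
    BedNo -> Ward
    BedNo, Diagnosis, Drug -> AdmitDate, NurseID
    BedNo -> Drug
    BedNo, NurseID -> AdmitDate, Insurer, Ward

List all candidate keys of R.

{BedNo, Diagnosis}, {BedNo, NurseID}

{BedNo} never appears on the right of any FD, so every key must include it.
Closure of {BedNo, Diagnosis} is {AdmitDate, BedNo, Diagnosis, Drug, Insurer, NurseID, Ward}, the whole schema; {BedNo, Diagnosis} is a candidate key.
Closure of {BedNo, NurseID} is {AdmitDate, BedNo, Diagnosis, Drug, Insurer, NurseID, Ward}, the whole schema; {BedNo, NurseID} is a candidate key.
No proper subset of any of these is a key, and no other minimal superkey exists.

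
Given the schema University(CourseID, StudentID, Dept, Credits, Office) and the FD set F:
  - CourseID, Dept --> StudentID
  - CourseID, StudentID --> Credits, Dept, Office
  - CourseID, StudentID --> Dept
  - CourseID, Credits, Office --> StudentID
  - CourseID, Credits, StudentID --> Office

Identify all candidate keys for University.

{CourseID, Credits, Office}, {CourseID, Dept}, {CourseID, StudentID}

{CourseID} never appears on the right of any FD, so every key must include it.
Closure of {CourseID, Dept} is {CourseID, Credits, Dept, Office, StudentID}, the whole schema; {CourseID, Dept} is a candidate key.
Closure of {CourseID, StudentID} is {CourseID, Credits, Dept, Office, StudentID}, the whole schema; {CourseID, StudentID} is a candidate key.
Closure of {CourseID, Credits, Office} is {CourseID, Credits, Dept, Office, StudentID}, the whole schema; {CourseID, Credits, Office} is a candidate key.
These are minimal and exhaustive — every other superkey contains one of them.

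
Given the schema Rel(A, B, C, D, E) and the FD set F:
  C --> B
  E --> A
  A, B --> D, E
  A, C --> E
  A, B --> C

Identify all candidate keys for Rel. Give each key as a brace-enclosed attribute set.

{A, B} is a candidate key since {A, B}⁺ = {A, B, C, D, E} covers every attribute.
{A, C} is a candidate key since {A, C}⁺ = {A, B, C, D, E} covers every attribute.
{B, E} is a candidate key since {B, E}⁺ = {A, B, C, D, E} covers every attribute.
{C, E} is a candidate key since {C, E}⁺ = {A, B, C, D, E} covers every attribute.
No proper subset of any of these is a key, and no other minimal superkey exists.

{A, B}, {A, C}, {B, E}, {C, E}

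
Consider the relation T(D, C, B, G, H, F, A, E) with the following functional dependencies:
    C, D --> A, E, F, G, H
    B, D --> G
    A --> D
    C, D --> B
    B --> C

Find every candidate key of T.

{A, B}⁺ = {A, B, C, D, E, F, G, H}, which is every attribute, so {A, B} is a candidate key.
{A, C}⁺ = {A, B, C, D, E, F, G, H}, which is every attribute, so {A, C} is a candidate key.
{B, D}⁺ = {A, B, C, D, E, F, G, H}, which is every attribute, so {B, D} is a candidate key.
{C, D}⁺ = {A, B, C, D, E, F, G, H}, which is every attribute, so {C, D} is a candidate key.
No proper subset of any of these is a key, and no other minimal superkey exists.

{A, B}, {A, C}, {B, D}, {C, D}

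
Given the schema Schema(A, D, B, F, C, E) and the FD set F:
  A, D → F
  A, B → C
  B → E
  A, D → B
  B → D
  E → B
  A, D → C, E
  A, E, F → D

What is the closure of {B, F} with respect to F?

Start with {B, F}.
B → E applies; add {E} → now {B, E, F}.
B → D applies; add {D} → now {B, D, E, F}.
No further FD applies.

{B, D, E, F}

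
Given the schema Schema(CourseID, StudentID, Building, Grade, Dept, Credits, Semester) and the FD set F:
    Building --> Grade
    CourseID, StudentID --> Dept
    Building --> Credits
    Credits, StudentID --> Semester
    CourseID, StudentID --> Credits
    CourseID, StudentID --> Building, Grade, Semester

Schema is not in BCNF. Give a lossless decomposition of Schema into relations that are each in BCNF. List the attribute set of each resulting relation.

{Building, CourseID, Dept, StudentID}; {Building, Credits, Grade}; {Building, Semester, StudentID}

Candidate key of the original relation: {CourseID, StudentID}.
In {Building, CourseID, Credits, Dept, Grade, Semester, StudentID}, {Building} is not a superkey ({Building}⁺ restricted to this set is {Building, Credits, Grade}), so split on Building --> Credits, Grade into {Building, Credits, Grade} and {Building, CourseID, Dept, Semester, StudentID}.
{Building, Credits, Grade} has no BCNF violation.
In {Building, CourseID, Dept, Semester, StudentID}, {Building, StudentID} is not a superkey ({Building, StudentID}⁺ restricted to this set is {Building, Semester, StudentID}), so split on Building, StudentID --> Semester into {Building, Semester, StudentID} and {Building, CourseID, Dept, StudentID}.
{Building, Semester, StudentID} has no BCNF violation.
{Building, CourseID, Dept, StudentID} has no BCNF violation.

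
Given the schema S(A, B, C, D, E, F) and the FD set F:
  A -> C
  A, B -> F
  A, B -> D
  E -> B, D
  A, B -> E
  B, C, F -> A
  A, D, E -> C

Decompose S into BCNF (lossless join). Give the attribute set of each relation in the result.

Candidate keys of the original relation: {A, B}, {A, E}, {B, C, F}, {C, E, F}.
Within {A, B, C, D, E, F}: {A}⁺ ∩ {A, B, C, D, E, F} = {A, C}, not the whole set, so A -> C violates BCNF; decompose into {A, C} and {A, B, D, E, F}.
{A, C} is in BCNF.
Within {A, B, D, E, F}: {E}⁺ ∩ {A, B, D, E, F} = {B, D, E}, not the whole set, so E -> B, D violates BCNF; decompose into {B, D, E} and {A, E, F}.
{B, D, E} is in BCNF.
{A, E, F} is in BCNF.

{A, C}; {A, E, F}; {B, D, E}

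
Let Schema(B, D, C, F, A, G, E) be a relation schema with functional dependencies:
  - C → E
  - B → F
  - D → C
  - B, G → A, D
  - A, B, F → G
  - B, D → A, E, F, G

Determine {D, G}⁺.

{C, D, E, G}

Start with {D, G}.
D → C applies; add {C} → now {C, D, G}.
C → E applies; add {E} → now {C, D, E, G}.
No further FD applies.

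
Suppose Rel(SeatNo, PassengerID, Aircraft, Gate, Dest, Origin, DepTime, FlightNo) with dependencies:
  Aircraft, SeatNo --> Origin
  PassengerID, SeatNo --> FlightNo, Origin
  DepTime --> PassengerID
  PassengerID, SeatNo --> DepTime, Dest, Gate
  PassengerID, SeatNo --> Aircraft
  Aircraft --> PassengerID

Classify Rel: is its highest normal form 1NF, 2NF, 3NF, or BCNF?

Candidate keys: {Aircraft, SeatNo}, {DepTime, SeatNo}, {PassengerID, SeatNo}. Prime attributes: {Aircraft, DepTime, PassengerID, SeatNo}.
DepTime --> PassengerID breaks BCNF: {DepTime}⁺ = {DepTime, PassengerID}, so {DepTime} is not a superkey.
Its right-hand attributes {PassengerID} are all prime, as are those of every other non-superkey FD — the relation is in 3NF.

3NF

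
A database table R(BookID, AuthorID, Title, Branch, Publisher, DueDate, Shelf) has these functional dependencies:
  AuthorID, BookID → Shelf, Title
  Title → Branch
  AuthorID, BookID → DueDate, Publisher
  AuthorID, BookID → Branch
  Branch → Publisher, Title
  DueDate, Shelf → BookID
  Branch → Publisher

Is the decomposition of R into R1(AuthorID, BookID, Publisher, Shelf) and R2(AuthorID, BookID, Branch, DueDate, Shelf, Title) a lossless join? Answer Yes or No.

Yes

Common attributes: {AuthorID, BookID, Shelf}; their closure is {AuthorID, BookID, Branch, DueDate, Publisher, Shelf, Title}.
R1 is contained in that closure, so R1 ∩ R2 → R1 holds and the join is lossless.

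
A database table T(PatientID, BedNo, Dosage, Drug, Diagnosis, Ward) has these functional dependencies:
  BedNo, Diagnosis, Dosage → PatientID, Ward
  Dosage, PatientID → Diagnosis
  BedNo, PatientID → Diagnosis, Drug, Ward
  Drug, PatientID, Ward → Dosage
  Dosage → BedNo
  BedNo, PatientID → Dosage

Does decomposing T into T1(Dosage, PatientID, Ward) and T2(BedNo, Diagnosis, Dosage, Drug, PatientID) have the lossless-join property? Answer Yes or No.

Common attributes: {Dosage, PatientID}; their closure is {BedNo, Diagnosis, Dosage, Drug, PatientID, Ward}.
Since T1 ⊆ {BedNo, Diagnosis, Dosage, Drug, PatientID, Ward}, the intersection is a superkey of T1; the decomposition is lossless.

Yes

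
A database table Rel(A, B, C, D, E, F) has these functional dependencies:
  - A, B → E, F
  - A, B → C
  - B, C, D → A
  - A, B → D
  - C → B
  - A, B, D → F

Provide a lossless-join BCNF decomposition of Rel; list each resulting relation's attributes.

Candidate keys of the original relation: {A, B}, {A, C}, {C, D}.
In {A, B, C, D, E, F}, {C} is not a superkey ({C}⁺ restricted to this set is {B, C}), so split on C → B into {B, C} and {A, C, D, E, F}.
{B, C} has no BCNF violation.
{A, C, D, E, F} has no BCNF violation.

{A, C, D, E, F}; {B, C}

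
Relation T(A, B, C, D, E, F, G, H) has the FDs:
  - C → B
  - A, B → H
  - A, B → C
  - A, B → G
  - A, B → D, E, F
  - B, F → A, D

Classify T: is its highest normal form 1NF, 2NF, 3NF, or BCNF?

3NF

Candidate keys: {A, B}, {A, C}, {B, F}, {C, F}. Prime attributes: {A, B, C, F}.
C → B breaks BCNF: {C}⁺ = {B, C}, so {C} is not a superkey.
Its right-hand attributes {B} are all prime, as are those of every other non-superkey FD — the relation is in 3NF.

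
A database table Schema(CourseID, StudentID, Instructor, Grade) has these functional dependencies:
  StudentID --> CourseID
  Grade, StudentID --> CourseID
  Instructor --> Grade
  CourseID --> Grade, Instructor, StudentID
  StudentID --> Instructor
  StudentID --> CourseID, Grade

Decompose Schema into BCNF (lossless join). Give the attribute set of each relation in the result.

{CourseID, Instructor, StudentID}; {Grade, Instructor}

Candidate keys of the original relation: {CourseID}, {StudentID}.
{CourseID, Grade, Instructor, StudentID}: {Instructor} determines {Grade, Instructor} here but is not a superkey — split on Instructor --> Grade, giving {Grade, Instructor} and {CourseID, Instructor, StudentID}.
{Grade, Instructor} has no BCNF violation.
{CourseID, Instructor, StudentID} has no BCNF violation.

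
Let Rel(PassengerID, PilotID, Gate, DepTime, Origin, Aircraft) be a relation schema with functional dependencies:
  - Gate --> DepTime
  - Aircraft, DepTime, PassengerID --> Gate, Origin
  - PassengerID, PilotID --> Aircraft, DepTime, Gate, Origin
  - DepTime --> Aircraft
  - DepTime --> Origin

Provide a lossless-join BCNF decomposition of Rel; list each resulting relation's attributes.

Candidate key of the original relation: {PassengerID, PilotID}.
In {Aircraft, DepTime, Gate, Origin, PassengerID, PilotID}, {Gate} is not a superkey ({Gate}⁺ restricted to this set is {Aircraft, DepTime, Gate, Origin}), so split on Gate --> Aircraft, DepTime, Origin into {Aircraft, DepTime, Gate, Origin} and {Gate, PassengerID, PilotID}.
In {Aircraft, DepTime, Gate, Origin}, {DepTime} is not a superkey ({DepTime}⁺ restricted to this set is {Aircraft, DepTime, Origin}), so split on DepTime --> Aircraft, Origin into {Aircraft, DepTime, Origin} and {DepTime, Gate}.
{Aircraft, DepTime, Origin} is in BCNF.
{DepTime, Gate} is in BCNF.
{Gate, PassengerID, PilotID} is in BCNF.

{Aircraft, DepTime, Origin}; {DepTime, Gate}; {Gate, PassengerID, PilotID}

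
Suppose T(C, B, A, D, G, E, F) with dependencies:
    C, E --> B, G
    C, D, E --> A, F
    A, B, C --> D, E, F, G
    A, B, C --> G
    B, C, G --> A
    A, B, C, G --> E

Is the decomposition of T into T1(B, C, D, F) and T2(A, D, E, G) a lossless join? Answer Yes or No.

No

Common attributes: {D}; their closure is {D}.
Neither T1 nor T2 is contained in that closure, so the decomposition is lossy.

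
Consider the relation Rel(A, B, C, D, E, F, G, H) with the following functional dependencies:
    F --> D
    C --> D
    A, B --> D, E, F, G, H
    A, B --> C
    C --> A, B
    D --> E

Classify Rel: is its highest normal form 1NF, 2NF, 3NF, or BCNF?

2NF

Candidate keys: {A, B}, {C}. Prime attributes: {A, B, C}.
F --> D breaks BCNF: {F}⁺ = {D, E, F}, so {F} is not a superkey.
F --> D determines the non-prime attribute {D} from a non-superkey — 3NF is violated.
No proper subset of a key has a non-prime attribute in its closure, so there is no partial dependency; 2NF holds.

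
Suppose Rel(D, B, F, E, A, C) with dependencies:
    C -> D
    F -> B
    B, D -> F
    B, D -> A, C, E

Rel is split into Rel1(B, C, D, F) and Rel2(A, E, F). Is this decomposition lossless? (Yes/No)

No

The shared attributes are {F} and {F}⁺ = {B, F}.
The closure covers neither Rel1 nor Rel2 entirely; the join is not lossless.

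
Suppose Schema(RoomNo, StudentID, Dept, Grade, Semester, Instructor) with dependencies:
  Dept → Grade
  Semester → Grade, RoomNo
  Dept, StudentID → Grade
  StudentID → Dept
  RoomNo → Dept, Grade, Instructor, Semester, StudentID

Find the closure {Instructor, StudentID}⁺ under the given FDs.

{Dept, Grade, Instructor, StudentID}

Start with {Instructor, StudentID}.
StudentID → Dept applies; add {Dept} → now {Dept, Instructor, StudentID}.
Dept → Grade applies; add {Grade} → now {Dept, Grade, Instructor, StudentID}.
No further FD applies.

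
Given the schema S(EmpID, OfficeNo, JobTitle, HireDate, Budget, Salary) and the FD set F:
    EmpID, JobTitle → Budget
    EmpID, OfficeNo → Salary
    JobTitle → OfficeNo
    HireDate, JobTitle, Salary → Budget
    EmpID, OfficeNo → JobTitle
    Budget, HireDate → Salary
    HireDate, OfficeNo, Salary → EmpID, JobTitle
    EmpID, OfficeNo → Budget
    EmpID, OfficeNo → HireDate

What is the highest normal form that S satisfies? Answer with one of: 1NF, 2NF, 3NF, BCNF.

3NF

Candidate keys: {Budget, HireDate, JobTitle}, {Budget, HireDate, OfficeNo}, {EmpID, JobTitle}, {EmpID, OfficeNo}, {HireDate, JobTitle, Salary}, {HireDate, OfficeNo, Salary}. Prime attributes: {Budget, EmpID, HireDate, JobTitle, OfficeNo, Salary}.
For JobTitle → OfficeNo we have {JobTitle}⁺ = {JobTitle, OfficeNo}; {JobTitle} is not a superkey, so BCNF fails.
But every attribute on its right side ({OfficeNo}) is prime, and the same holds for every other non-superkey FD, so 3NF still holds.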